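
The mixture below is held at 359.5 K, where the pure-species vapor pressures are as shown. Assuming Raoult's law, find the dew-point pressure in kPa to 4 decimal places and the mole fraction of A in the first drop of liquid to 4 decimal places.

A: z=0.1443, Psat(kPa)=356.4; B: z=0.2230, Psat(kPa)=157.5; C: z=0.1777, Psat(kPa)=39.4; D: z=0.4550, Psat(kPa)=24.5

At the dew point ψ → 1, so Σzᵢ/Kᵢ = 1 with Kᵢ = Pᵢˢᵃᵗ/P ⇒ 1/P = Σzᵢ/Pᵢˢᵃᵗ.
1/P = 0.1443/356.4 + 0.2230/157.5 + 0.1777/39.4 + 0.4550/24.5 = 0.0249023 ⇒ P = 40.1569 kPa
xᵢ = zᵢP/Pᵢˢᵃᵗ ⇒ x_A = 0.1443·40.1569/356.4 = 0.0163

Pdew = 40.1569 kPa, x_A = 0.0163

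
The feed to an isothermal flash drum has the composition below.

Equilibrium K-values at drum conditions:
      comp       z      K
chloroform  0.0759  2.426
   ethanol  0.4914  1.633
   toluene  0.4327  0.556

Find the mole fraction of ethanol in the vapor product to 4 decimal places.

y_ethanol = 0.5632

Rachford–Rice: g(ψ) = Σ zᵢ(Kᵢ−1)/(1+ψ(Kᵢ−1)) = 0.
g(0) = ΣzᵢKᵢ − 1 = 0.2272 and g(1) = 1 − Σzᵢ/Kᵢ = -0.1104, so a root lies in (0, 1).
Iterate (Newton) starting at ψ = 0.65:
  ψ = 0.6500: g = 0.00649, g' = -0.3090 → ψ = 0.6710
Converged at ψ = 0.6710.
Compositions from xᵢ = zᵢ/(1+ψ(Kᵢ−1)), yᵢ = Kᵢxᵢ:
  chloroform: x = 0.0388, y = 0.0941
  ethanol: x = 0.3449, y = 0.5632
  toluene: x = 0.6163, y = 0.3427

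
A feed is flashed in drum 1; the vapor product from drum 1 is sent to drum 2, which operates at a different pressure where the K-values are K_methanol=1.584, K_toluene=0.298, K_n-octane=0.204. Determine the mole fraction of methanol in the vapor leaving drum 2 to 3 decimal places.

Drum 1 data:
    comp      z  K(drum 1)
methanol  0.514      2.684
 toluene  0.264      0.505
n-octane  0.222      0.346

y_methanol (drum 2) = 0.886

Drum 1:
Let ψ₁ = V/F and solve Σ zᵢ(Kᵢ−1)/(1+ψ₁(Kᵢ−1)) = 0.
Check two-phase: ΣzᵢKᵢ = 1.590 > 1 and Σzᵢ/Kᵢ = 1.356 > 1, so g(0) = 0.590 > 0 and g(1) = -0.356 < 0.
Newton iteration, ψ₁⁰ = 0.5:
  ψ₁ = 0.500: g = 0.0805, g' = -0.753 → ψ₁ = 0.607
  ψ₁ = 0.607: g = 0.0006, g' = -0.750 → ψ₁ = 0.608
Converged at ψ₁ = 0.608.
Drum-1 compositions:
  methanol: x = 0.254, y = 0.682
  toluene: x = 0.378, y = 0.191
  n-octane: x = 0.368, y = 0.127
Drum-2 feed = drum-1 vapor: z₂ = (0.6819, 0.1907, 0.1275).
Drum 2:
Rachford–Rice: g(ψ₂) = Σ zᵢ(Kᵢ−1)/(1+ψ₂(Kᵢ−1)) = 0.
g(0) = ΣzᵢKᵢ − 1 = 0.163 and g(1) = 1 − Σzᵢ/Kᵢ = -0.695, so a root lies in (0, 1).
Newton–Raphson from ψ₂ = 0.5:
  ψ₂ = 0.500: g = -0.0666, g' = -0.585 → ψ₂ = 0.386
  ψ₂ = 0.386: g = -0.0052, g' = -0.500 → ψ₂ = 0.376
Converged at ψ₂ = 0.376.
  methanol: x = 0.559, y = 0.886
  toluene: x = 0.259, y = 0.077
  n-octane: x = 0.182, y = 0.037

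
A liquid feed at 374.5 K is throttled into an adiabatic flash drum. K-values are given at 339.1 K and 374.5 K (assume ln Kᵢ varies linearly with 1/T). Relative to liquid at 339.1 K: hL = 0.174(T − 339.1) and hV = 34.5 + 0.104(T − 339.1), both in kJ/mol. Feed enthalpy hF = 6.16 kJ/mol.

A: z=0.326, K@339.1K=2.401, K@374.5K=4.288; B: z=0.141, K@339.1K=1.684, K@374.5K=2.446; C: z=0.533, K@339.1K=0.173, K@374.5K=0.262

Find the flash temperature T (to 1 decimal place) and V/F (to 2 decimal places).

Adiabatic flash: solve Rachford–Rice at each trial T, then check hF = ψ·hV(T) + (1−ψ)·hL(T).
  T = 339.1 K: K = (2.401, 1.684, 0.173), RR gives ψ = 0.111, H_out = 3.814 kJ/mol
  T = 374.5 K: K = (4.288, 2.446, 0.262), RR gives ψ = 0.425, H_out = 19.776 kJ/mol
  T = 356.8 K: K = (3.255, 2.048, 0.215), RR gives ψ = 0.303, H_out = 13.159 kJ/mol
  T = 348.0 K: K = (2.809, 1.863, 0.194), RR gives ψ = 0.221, H_out = 9.048 kJ/mol
  T = 343.6 K: K = (2.602, 1.773, 0.183), RR gives ψ = 0.171, H_out = 6.636 kJ/mol
  T = 341.4 K: K = (2.502, 1.729, 0.178), RR gives ψ = 0.143, H_out = 5.308 kJ/mol
Linear interpolation between T = 341.4 (H_out = 5.308) and T = 343.6 (H_out = 6.636) on hF = 6.16 gives T ≈ 342.8 K, at which ψ = 0.16.

T = 342.8 K, V/F = 0.16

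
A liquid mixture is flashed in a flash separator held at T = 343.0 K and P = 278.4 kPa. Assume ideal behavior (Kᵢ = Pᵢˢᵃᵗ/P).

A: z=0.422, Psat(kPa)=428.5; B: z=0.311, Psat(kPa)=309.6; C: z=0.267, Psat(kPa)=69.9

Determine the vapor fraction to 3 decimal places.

Raoult's law: Kᵢ = Pᵢˢᵃᵗ/P = Pᵢˢᵃᵗ/278.4.
  K_A = 428.5/278.4 = 1.53915, K_B = 309.6/278.4 = 1.11207, K_C = 69.9/278.4 = 0.25108
Material balance + equilibrium reduce to Σ zᵢ(Kᵢ−1)/(1+ψ(Kᵢ−1)) = 0.
Feasibility: ΣzᵢKᵢ = 1.062, Σzᵢ/Kᵢ = 1.617 — both > 1, two phases present.
Newton–Raphson from ψ = 0.58:
  ψ = 0.580: g = -0.1475, g' = -0.543 → ψ = 0.308
  ψ = 0.308: g = -0.0312, g' = -0.347 → ψ = 0.218
  ψ = 0.218: g = -0.0015, g' = -0.316 → ψ = 0.214
Converged at ψ = 0.214.

ψ = 0.214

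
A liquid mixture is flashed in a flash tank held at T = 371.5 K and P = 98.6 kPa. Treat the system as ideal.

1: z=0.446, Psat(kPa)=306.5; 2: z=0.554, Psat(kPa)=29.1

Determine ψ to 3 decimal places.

Raoult's law: Kᵢ = Pᵢˢᵃᵗ/P = Pᵢˢᵃᵗ/98.6.
  K_1 = 306.5/98.6 = 3.10852, K_2 = 29.1/98.6 = 0.29513
Material balance + equilibrium reduce to Σ zᵢ(Kᵢ−1)/(1+ψ(Kᵢ−1)) = 0.
Check two-phase: ΣzᵢKᵢ = 1.550 > 1 and Σzᵢ/Kᵢ = 2.021 > 1, so g(0) = 0.550 > 0 and g(1) = -1.021 < 0.
Binary case is linear: z₁(K₁−1)(1+ψ(K₂−1)) + z₂(K₂−1)(1+ψ(K₁−1)) = 0
⇒ ψ = [z₁(K₁−1)+z₂(K₂−1)] / [−(K₁−1)(K₂−1)] = 0.5499/1.4862 = 0.370

ψ = 0.370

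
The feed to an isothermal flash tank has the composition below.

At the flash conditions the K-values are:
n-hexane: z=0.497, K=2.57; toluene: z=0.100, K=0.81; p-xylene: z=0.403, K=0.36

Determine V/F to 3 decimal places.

V/F = 0.549

Material balance + equilibrium reduce to Σ zᵢ(Kᵢ−1)/(1+V/F(Kᵢ−1)) = 0.
g(0) = ΣzᵢKᵢ − 1 = 0.503 and g(1) = 1 − Σzᵢ/Kᵢ = -0.436, so a root lies in (0, 1).
Iterate (Newton) starting at V/F = 0.45:
  V/F = 0.450: g = 0.0742, g' = -0.751 → V/F = 0.549
Converged at V/F = 0.549.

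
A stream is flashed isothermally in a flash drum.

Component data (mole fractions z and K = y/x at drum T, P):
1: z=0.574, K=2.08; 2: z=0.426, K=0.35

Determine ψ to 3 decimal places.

Let ψ = V/F and solve Σ zᵢ(Kᵢ−1)/(1+ψ(Kᵢ−1)) = 0.
Feasibility: ΣzᵢKᵢ = 1.343, Σzᵢ/Kᵢ = 1.493 — both > 1, two phases present.
Iterate (Newton) starting at ψ = 0.53:
  ψ = 0.530: g = -0.0282, g' = -0.690 → ψ = 0.489
Converged at ψ = 0.489.

ψ = 0.489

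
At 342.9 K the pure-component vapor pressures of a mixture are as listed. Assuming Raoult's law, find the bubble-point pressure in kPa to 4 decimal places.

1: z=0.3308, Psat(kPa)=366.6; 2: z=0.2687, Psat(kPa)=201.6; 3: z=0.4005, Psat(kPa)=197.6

At the bubble point ψ → 0, so ΣzᵢKᵢ = 1 with Kᵢ = Pᵢˢᵃᵗ/P ⇒ P = ΣzᵢPᵢˢᵃᵗ.
P = 0.3308·366.6 + 0.2687·201.6 + 0.4005·197.6 = 254.5800 kPa

Pbub = 254.5800 kPa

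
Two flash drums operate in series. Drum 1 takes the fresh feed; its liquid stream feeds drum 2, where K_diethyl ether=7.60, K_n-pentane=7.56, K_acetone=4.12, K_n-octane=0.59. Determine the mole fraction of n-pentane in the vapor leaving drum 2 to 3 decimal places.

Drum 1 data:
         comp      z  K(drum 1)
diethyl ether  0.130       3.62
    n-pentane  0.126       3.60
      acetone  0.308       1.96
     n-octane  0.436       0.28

Drum 1:
Let ψ₁ = V/F and solve Σ zᵢ(Kᵢ−1)/(1+ψ₁(Kᵢ−1)) = 0.
g(0) = ΣzᵢKᵢ − 1 = 0.650 and g(1) = 1 − Σzᵢ/Kᵢ = -0.785, so a root lies in (0, 1).
Newton–Raphson from ψ₁ = 0.59:
  ψ₁ = 0.590: g = -0.0939, g' = -1.069 → ψ₁ = 0.502
  ψ₁ = 0.502: g = -0.0030, g' = -1.010 → ψ₁ = 0.499
Converged at ψ₁ = 0.499.
Drum-1 compositions:
  diethyl ether: x = 0.056, y = 0.204
  n-pentane: x = 0.055, y = 0.197
  acetone: x = 0.208, y = 0.408
  n-octane: x = 0.681, y = 0.191
Drum-2 feed = drum-1 liquid: z₂ = (0.0563, 0.0548, 0.2082, 0.6806).
Drum 2:
Let ψ₂ = V/F and solve Σ zᵢ(Kᵢ−1)/(1+ψ₂(Kᵢ−1)) = 0.
g(0) = ΣzᵢKᵢ − 1 = 1.102 and g(1) = 1 − Σzᵢ/Kᵢ = -0.219, so a root lies in (0, 1).
Newton iteration, ψ₂⁰ = 0.5:
  ψ₂ = 0.500: g = 0.0733, g' = -0.752 → ψ₂ = 0.597
  ψ₂ = 0.597: g = 0.0056, g' = -0.646 → ψ₂ = 0.606
Converged at ψ₂ = 0.606.
  diethyl ether: x = 0.011, y = 0.086
  n-pentane: x = 0.011, y = 0.083
  acetone: x = 0.072, y = 0.297
  n-octane: x = 0.906, y = 0.534

y_n-pentane (drum 2) = 0.083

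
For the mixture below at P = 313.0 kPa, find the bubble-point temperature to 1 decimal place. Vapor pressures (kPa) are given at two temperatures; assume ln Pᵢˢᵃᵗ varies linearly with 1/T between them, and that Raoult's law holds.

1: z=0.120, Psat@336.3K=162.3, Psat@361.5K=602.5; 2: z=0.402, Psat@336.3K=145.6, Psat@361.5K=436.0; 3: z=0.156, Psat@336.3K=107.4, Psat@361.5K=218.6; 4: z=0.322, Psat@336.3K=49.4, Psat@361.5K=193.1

Bubble-point temperature: ΣzᵢPᵢˢᵃᵗ(T) = P. Interpolate ln Pᵢˢᵃᵗ = aᵢ + bᵢ/T.
  T = 336.3 K: ΣzᵢPᵢˢᵃᵗ = 110.67 kPa
  T = 361.5 K: ΣzᵢPᵢˢᵃᵗ = 343.85 kPa
  T = 348.9 K: ΣzᵢPᵢˢᵃᵗ = 198.18 kPa
  T = 355.2 K: ΣzᵢPᵢˢᵃᵗ = 262.05 kPa
  T = 358.4 K: ΣzᵢPᵢˢᵃᵗ = 301.11 kPa
  T = 359.9 K: ΣzᵢPᵢˢᵃᵗ = 321.16 kPa
Interpolating between 358.4 K and 359.9 K gives T ≈ 359.3 K.

T = 359.3 K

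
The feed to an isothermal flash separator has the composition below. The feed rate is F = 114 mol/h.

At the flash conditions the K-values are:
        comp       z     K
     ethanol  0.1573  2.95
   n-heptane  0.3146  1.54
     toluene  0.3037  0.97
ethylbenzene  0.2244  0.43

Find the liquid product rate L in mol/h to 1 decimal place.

L = 24.6 mol/h

Let ψ = V/F and solve Σ zᵢ(Kᵢ−1)/(1+ψ(Kᵢ−1)) = 0.
g(0) = ΣzᵢKᵢ − 1 = 0.3396 and g(1) = 1 − Σzᵢ/Kᵢ = -0.0926, so a root lies in (0, 1).
Iterate (Newton) starting at ψ = 0.44:
  ψ = 0.4400: g = 0.12240, g' = -0.3633 → ψ = 0.7769
  ψ = 0.7769: g = 0.00275, g' = -0.3752 → ψ = 0.7842
Converged at ψ = 0.7842.
Then V = ψ·F = 0.7842·114 = 89.4 mol/h and L = F − V = 24.6 mol/h.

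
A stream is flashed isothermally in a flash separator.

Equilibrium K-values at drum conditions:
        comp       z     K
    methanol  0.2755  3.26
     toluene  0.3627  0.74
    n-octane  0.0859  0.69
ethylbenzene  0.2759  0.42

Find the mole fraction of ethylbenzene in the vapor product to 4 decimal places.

y_ethylbenzene = 0.1477

Let β = V/F and solve Σ zᵢ(Kᵢ−1)/(1+β(Kᵢ−1)) = 0.
Feasibility: ΣzᵢKᵢ = 1.3417, Σzᵢ/Kᵢ = 1.3560 — both > 1, two phases present.
Newton iteration, β⁰ = 0.5:
  β = 0.5000: g = -0.07298, g' = -0.5382 → β = 0.3644
  β = 0.3644: g = 0.00433, g' = -0.6128 → β = 0.3715
Converged at β = 0.3715.
Compositions from xᵢ = zᵢ/(1+β(Kᵢ−1)), yᵢ = Kᵢxᵢ:
  methanol: x = 0.1498, y = 0.4882
  toluene: x = 0.4015, y = 0.2971
  n-octane: x = 0.0971, y = 0.0670
  ethylbenzene: x = 0.3517, y = 0.1477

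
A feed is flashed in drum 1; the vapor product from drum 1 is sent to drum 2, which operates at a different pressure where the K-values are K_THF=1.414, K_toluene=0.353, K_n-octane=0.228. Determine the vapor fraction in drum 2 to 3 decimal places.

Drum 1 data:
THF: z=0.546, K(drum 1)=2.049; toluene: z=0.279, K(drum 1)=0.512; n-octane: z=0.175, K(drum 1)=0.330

Drum 1:
Material balance + equilibrium reduce to Σ zᵢ(Kᵢ−1)/(1+ψ₁(Kᵢ−1)) = 0.
Check two-phase: ΣzᵢKᵢ = 1.319 > 1 and Σzᵢ/Kᵢ = 1.342 > 1, so g(0) = 0.319 > 0 and g(1) = -0.342 < 0.
Newton iteration, ψ₁⁰ = 0.31:
  ψ₁ = 0.310: g = 0.1238, g' = -0.560 → ψ₁ = 0.531
  ψ₁ = 0.531: g = 0.0019, g' = -0.558 → ψ₁ = 0.535
Converged at ψ₁ = 0.535.
Drum-1 compositions:
  THF: x = 0.350, y = 0.717
  toluene: x = 0.378, y = 0.193
  n-octane: x = 0.273, y = 0.090
Drum-2 feed = drum-1 vapor: z₂ = (0.7167, 0.1933, 0.0900).
Drum 2:
Newton–Raphson from ψ₂ = 0.38:
  ψ₂ = 0.380: g = -0.0077, g' = -0.341 → ψ₂ = 0.357
Converged at ψ₂ = 0.357.
  THF: x = 0.624, y = 0.883
  toluene: x = 0.251, y = 0.089
  n-octane: x = 0.124, y = 0.028

V/F (drum 2) = 0.357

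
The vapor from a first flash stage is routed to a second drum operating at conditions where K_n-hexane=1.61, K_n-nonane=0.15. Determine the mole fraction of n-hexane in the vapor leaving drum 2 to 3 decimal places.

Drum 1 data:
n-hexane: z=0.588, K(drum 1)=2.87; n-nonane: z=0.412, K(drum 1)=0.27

y_n-hexane (drum 2) = 0.937

Drum 1:
Rachford–Rice: g(ψ₁) = Σ zᵢ(Kᵢ−1)/(1+ψ₁(Kᵢ−1)) = 0.
g(0) = ΣzᵢKᵢ − 1 = 0.799 and g(1) = 1 − Σzᵢ/Kᵢ = -0.731, so a root lies in (0, 1).
Binary case is linear: z₁(K₁−1)(1+ψ₁(K₂−1)) + z₂(K₂−1)(1+ψ₁(K₁−1)) = 0
⇒ ψ₁ = [z₁(K₁−1)+z₂(K₂−1)] / [−(K₁−1)(K₂−1)] = 0.7988/1.3651 = 0.585
Drum-1 compositions:
  n-hexane: x = 0.281, y = 0.806
  n-nonane: x = 0.719, y = 0.194
Drum-2 feed = drum-1 vapor: z₂ = (0.8058, 0.1942).
Drum 2:
Rachford–Rice: g(ψ₂) = Σ zᵢ(Kᵢ−1)/(1+ψ₂(Kᵢ−1)) = 0.
Feasibility: ΣzᵢKᵢ = 1.326, Σzᵢ/Kᵢ = 1.795 — both > 1, two phases present.
Newton iteration, ψ₂⁰ = 0.5:
  ψ₂ = 0.500: g = 0.0896, g' = -0.600 → ψ₂ = 0.649
  ψ₂ = 0.649: g = -0.0162, g' = -0.852 → ψ₂ = 0.630
Converged at ψ₂ = 0.630.
  n-hexane: x = 0.582, y = 0.937
  n-nonane: x = 0.418, y = 0.063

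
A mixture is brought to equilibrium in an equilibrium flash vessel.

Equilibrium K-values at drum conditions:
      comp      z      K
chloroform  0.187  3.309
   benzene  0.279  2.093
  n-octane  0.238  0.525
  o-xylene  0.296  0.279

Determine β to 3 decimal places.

Rachford–Rice: g(β) = Σ zᵢ(Kᵢ−1)/(1+β(Kᵢ−1)) = 0.
Check two-phase: ΣzᵢKᵢ = 1.410 > 1 and Σzᵢ/Kᵢ = 1.704 > 1, so g(0) = 0.410 > 0 and g(1) = -0.704 < 0.
Newton iteration, β⁰ = 0.5:
  β = 0.500: g = -0.0844, g' = -0.823 → β = 0.397
Converged at β = 0.397.

β = 0.397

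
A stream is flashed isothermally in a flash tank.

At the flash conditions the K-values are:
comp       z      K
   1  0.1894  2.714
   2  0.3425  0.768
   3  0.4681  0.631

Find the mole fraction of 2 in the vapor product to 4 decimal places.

Iterate (Newton) starting at V/F = 0.5:
  V/F = 0.5000: g = -0.12688, g' = -0.2808 → V/F = 0.0481
  V/F = 0.0481: g = 0.04369, g' = -0.5598 → V/F = 0.1262
  V/F = 0.1262: g = 0.00389, g' = -0.4658 → V/F = 0.1345
  V/F = 0.1345: g = 0.00003, g' = -0.4577 → V/F = 0.1346
Converged at V/F = 0.1346.
Compositions from xᵢ = zᵢ/(1+V/F(Kᵢ−1)), yᵢ = Kᵢxᵢ:
  1: x = 0.1539, y = 0.4177
  2: x = 0.3535, y = 0.2715
  3: x = 0.4926, y = 0.3108

y_2 = 0.2715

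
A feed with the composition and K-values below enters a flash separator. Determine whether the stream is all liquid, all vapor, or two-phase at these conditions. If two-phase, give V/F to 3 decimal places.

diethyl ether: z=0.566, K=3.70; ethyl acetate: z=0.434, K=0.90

ΣzᵢKᵢ = 2.485; Σzᵢ/Kᵢ = 0.635.
Since Σzᵢ/Kᵢ < 1 the mixture is above its dew point — single vapor phase.

all vapor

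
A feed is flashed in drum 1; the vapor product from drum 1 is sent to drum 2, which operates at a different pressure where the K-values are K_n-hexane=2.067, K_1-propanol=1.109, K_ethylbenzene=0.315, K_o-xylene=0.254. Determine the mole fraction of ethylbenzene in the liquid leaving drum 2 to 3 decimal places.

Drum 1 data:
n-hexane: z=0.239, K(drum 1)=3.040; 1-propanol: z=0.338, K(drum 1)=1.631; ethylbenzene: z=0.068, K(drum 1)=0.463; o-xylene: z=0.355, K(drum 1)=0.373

Drum 1:
Material balance + equilibrium reduce to Σ zᵢ(Kᵢ−1)/(1+ψ₁(Kᵢ−1)) = 0.
g(0) = ΣzᵢKᵢ − 1 = 0.442 and g(1) = 1 − Σzᵢ/Kᵢ = -0.384, so a root lies in (0, 1).
Newton–Raphson from ψ₁ = 0.5:
  ψ₁ = 0.500: g = 0.0293, g' = -0.654 → ψ₁ = 0.545
Converged at ψ₁ = 0.545.
Drum-1 compositions:
  n-hexane: x = 0.113, y = 0.344
  1-propanol: x = 0.252, y = 0.410
  ethylbenzene: x = 0.096, y = 0.045
  o-xylene: x = 0.539, y = 0.201
Drum-2 feed = drum-1 vapor: z₂ = (0.3441, 0.4103, 0.0445, 0.2011).
Drum 2:
Rachford–Rice: g(ψ₂) = Σ zᵢ(Kᵢ−1)/(1+ψ₂(Kᵢ−1)) = 0.
Feasibility: ΣzᵢKᵢ = 1.231, Σzᵢ/Kᵢ = 1.469 — both > 1, two phases present.
Iterate (Newton) starting at ψ₂ = 0.5:
  ψ₂ = 0.500: g = -0.0038, g' = -0.504 → ψ₂ = 0.493
  ψ₂ = 0.493: g = -0.0000, g' = -0.500 → ψ₂ = 0.492
Converged at ψ₂ = 0.492.
  n-hexane: x = 0.226, y = 0.466
  1-propanol: x = 0.389, y = 0.432
  ethylbenzene: x = 0.067, y = 0.021
  o-xylene: x = 0.318, y = 0.081

x_ethylbenzene (drum 2) = 0.067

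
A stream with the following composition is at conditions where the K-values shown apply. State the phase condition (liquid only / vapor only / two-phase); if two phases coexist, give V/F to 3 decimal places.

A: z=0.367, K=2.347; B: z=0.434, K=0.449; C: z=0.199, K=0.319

ΣzᵢKᵢ = 1.120; Σzᵢ/Kᵢ = 1.747.
Both exceed 1, so a two-phase solution exists.
Let ψ = V/F and solve Σ zᵢ(Kᵢ−1)/(1+ψ(Kᵢ−1)) = 0.
Newton iteration, ψ⁰ = 0.5:
  ψ = 0.500: g = -0.2402, g' = -0.701 → ψ = 0.157
  ψ = 0.157: g = -0.0058, g' = -0.727 → ψ = 0.149
  ψ = 0.149: g = 0.0000, g' = -0.732 → ψ = 0.150
Converged at ψ = 0.150.

two-phase, V/F = 0.150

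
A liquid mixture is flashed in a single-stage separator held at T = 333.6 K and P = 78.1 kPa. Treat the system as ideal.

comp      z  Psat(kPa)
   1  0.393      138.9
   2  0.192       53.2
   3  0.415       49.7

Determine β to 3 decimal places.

β = 0.344

Raoult's law: Kᵢ = Pᵢˢᵃᵗ/P = Pᵢˢᵃᵗ/78.1.
  K_1 = 138.9/78.1 = 1.77849, K_2 = 53.2/78.1 = 0.68118, K_3 = 49.7/78.1 = 0.63636
Rachford–Rice: g(β) = Σ zᵢ(Kᵢ−1)/(1+β(Kᵢ−1)) = 0.
Feasibility: ΣzᵢKᵢ = 1.094, Σzᵢ/Kᵢ = 1.155 — both > 1, two phases present.
Newton–Raphson from β = 0.32:
  β = 0.320: g = 0.0060, g' = -0.247 → β = 0.344
Converged at β = 0.344.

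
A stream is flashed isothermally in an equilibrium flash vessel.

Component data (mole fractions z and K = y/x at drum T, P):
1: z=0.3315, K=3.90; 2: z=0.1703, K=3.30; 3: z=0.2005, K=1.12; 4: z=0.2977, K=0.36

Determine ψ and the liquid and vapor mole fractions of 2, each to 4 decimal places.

ψ = 0.8650, x_2 = 0.0570, y_2 = 0.1880

Material balance + equilibrium reduce to Σ zᵢ(Kᵢ−1)/(1+ψ(Kᵢ−1)) = 0.
Check two-phase: ΣzᵢKᵢ = 2.1866 > 1 and Σzᵢ/Kᵢ = 1.1426 > 1, so g(0) = 1.1866 > 0 and g(1) = -0.1426 < 0.
Iterate (Newton) starting at ψ = 0.5:
  ψ = 0.5000: g = 0.31708, g' = -0.9256 → ψ = 0.8426
  ψ = 0.8426: g = 0.02086, g' = -0.9162 → ψ = 0.8653
  ψ = 0.8653: g = -0.00028, g' = -0.9420 → ψ = 0.8650
Converged at ψ = 0.8650.
Compositions from xᵢ = zᵢ/(1+ψ(Kᵢ−1)), yᵢ = Kᵢxᵢ:
  1: x = 0.0945, y = 0.3685
  2: x = 0.0570, y = 0.1880
  3: x = 0.1816, y = 0.2034
  4: x = 0.6669, y = 0.2401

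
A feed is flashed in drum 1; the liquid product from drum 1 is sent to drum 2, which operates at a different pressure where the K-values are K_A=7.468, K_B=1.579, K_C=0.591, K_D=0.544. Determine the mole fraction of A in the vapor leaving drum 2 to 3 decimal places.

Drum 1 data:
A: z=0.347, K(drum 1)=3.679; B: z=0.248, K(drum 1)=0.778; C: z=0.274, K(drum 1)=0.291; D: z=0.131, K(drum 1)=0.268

y_A (drum 2) = 0.246

Drum 1:
Material balance + equilibrium reduce to Σ zᵢ(Kᵢ−1)/(1+ψ₁(Kᵢ−1)) = 0.
Feasibility: ΣzᵢKᵢ = 1.584, Σzᵢ/Kᵢ = 1.843 — both > 1, two phases present.
Newton–Raphson from ψ₁ = 0.5:
  ψ₁ = 0.500: g = -0.1168, g' = -0.976 → ψ₁ = 0.380
  ψ₁ = 0.380: g = 0.0015, g' = -1.019 → ψ₁ = 0.382
Converged at ψ₁ = 0.382.
Drum-1 compositions:
  A: x = 0.172, y = 0.631
  B: x = 0.271, y = 0.211
  C: x = 0.376, y = 0.109
  D: x = 0.182, y = 0.049
Drum-2 feed = drum-1 liquid: z₂ = (0.1716, 0.2710, 0.3757, 0.1818).
Drum 2:
Material balance + equilibrium reduce to Σ zᵢ(Kᵢ−1)/(1+ψ₂(Kᵢ−1)) = 0.
g(0) = ΣzᵢKᵢ − 1 = 1.030 and g(1) = 1 − Σzᵢ/Kᵢ = -0.164, so a root lies in (0, 1).
Iterate (Newton) starting at ψ₂ = 0.5:
  ψ₂ = 0.500: g = 0.0832, g' = -0.618 → ψ₂ = 0.635
  ψ₂ = 0.635: g = 0.0079, g' = -0.513 → ψ₂ = 0.650
Converged at ψ₂ = 0.650.
  A: x = 0.033, y = 0.246
  B: x = 0.197, y = 0.311
  C: x = 0.512, y = 0.302
  D: x = 0.258, y = 0.141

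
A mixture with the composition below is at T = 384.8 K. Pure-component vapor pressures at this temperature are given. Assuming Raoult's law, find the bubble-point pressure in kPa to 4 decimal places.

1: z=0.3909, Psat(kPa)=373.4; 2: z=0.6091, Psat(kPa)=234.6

Pbub = 288.8569 kPa

At the bubble point ψ → 0, so ΣzᵢKᵢ = 1 with Kᵢ = Pᵢˢᵃᵗ/P ⇒ P = ΣzᵢPᵢˢᵃᵗ.
P = 0.3909·373.4 + 0.6091·234.6 = 288.8569 kPa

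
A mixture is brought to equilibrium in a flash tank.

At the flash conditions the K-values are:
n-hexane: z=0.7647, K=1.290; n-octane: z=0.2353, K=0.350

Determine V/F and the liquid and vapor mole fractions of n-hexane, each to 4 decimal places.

V/F = 0.3651, x_n-hexane = 0.6915, y_n-hexane = 0.8920

Material balance + equilibrium reduce to Σ zᵢ(Kᵢ−1)/(1+V/F(Kᵢ−1)) = 0.
Check two-phase: ΣzᵢKᵢ = 1.0688 > 1 and Σzᵢ/Kᵢ = 1.2651 > 1, so g(0) = 0.0688 > 0 and g(1) = -0.2651 < 0.
Iterate (Newton) starting at V/F = 0.5:
  V/F = 0.5000: g = -0.03291, g' = -0.2672 → V/F = 0.3769
  V/F = 0.3769: g = -0.00265, g' = -0.2267 → V/F = 0.3652
  V/F = 0.3652: g = -0.00002, g' = -0.2235 → V/F = 0.3651
Converged at V/F = 0.3651.
Compositions from xᵢ = zᵢ/(1+V/F(Kᵢ−1)), yᵢ = Kᵢxᵢ:
  n-hexane: x = 0.6915, y = 0.8920
  n-octane: x = 0.3085, y = 0.1080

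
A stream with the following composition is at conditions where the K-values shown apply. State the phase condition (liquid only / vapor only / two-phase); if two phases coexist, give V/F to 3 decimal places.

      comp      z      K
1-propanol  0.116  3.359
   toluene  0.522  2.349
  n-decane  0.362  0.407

two-phase, V/F = 0.833

ΣzᵢKᵢ = 1.763; Σzᵢ/Kᵢ = 1.146.
Both exceed 1, so a two-phase solution exists.
Rachford–Rice: g(ψ) = Σ zᵢ(Kᵢ−1)/(1+ψ(Kᵢ−1)) = 0.
Newton–Raphson from ψ = 0.51:
  ψ = 0.510: g = 0.2336, g' = -0.728 → ψ = 0.831
  ψ = 0.831: g = 0.0013, g' = -0.780 → ψ = 0.833
Converged at ψ = 0.833.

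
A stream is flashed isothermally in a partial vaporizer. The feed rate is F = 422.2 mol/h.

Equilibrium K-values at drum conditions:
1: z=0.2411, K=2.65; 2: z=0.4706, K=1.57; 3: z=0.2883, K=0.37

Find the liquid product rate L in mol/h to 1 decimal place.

L = 91.2 mol/h

Material balance + equilibrium reduce to Σ zᵢ(Kᵢ−1)/(1+V/F(Kᵢ−1)) = 0.
g(0) = ΣzᵢKᵢ − 1 = 0.4844 and g(1) = 1 − Σzᵢ/Kᵢ = -0.1699, so a root lies in (0, 1).
Iterate (Newton) starting at V/F = 0.5:
  V/F = 0.5000: g = 0.16158, g' = -0.5335 → V/F = 0.8028
  V/F = 0.8028: g = -0.01236, g' = -0.6619 → V/F = 0.7842
  V/F = 0.7842: g = -0.00016, g' = -0.6447 → V/F = 0.7839
Converged at V/F = 0.7839.
Then V = V/F·F = 0.7839·422.2 = 331.0 mol/h and L = F − V = 91.2 mol/h.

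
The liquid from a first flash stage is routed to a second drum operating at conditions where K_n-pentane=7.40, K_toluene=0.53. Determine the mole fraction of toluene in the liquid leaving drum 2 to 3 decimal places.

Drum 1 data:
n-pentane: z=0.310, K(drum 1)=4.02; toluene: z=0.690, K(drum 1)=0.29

x_toluene (drum 2) = 0.932

Drum 1:
Material balance + equilibrium reduce to Σ zᵢ(Kᵢ−1)/(1+ψ₁(Kᵢ−1)) = 0.
g(0) = ΣzᵢKᵢ − 1 = 0.446 and g(1) = 1 − Σzᵢ/Kᵢ = -1.456, so a root lies in (0, 1).
Newton iteration, ψ₁⁰ = 0.5:
  ψ₁ = 0.500: g = -0.3865, g' = -1.285 → ψ₁ = 0.199
  ψ₁ = 0.199: g = 0.0140, g' = -1.574 → ψ₁ = 0.208
Converged at ψ₁ = 0.208.
Drum-1 compositions:
  n-pentane: x = 0.190, y = 0.765
  toluene: x = 0.810, y = 0.235
Drum-2 feed = drum-1 liquid: z₂ = (0.1903, 0.8097).
Drum 2:
Binary case is linear: z₁(K₁−1)(1+ψ₂(K₂−1)) + z₂(K₂−1)(1+ψ₂(K₁−1)) = 0
⇒ ψ₂ = [z₁(K₁−1)+z₂(K₂−1)] / [−(K₁−1)(K₂−1)] = 0.8377/3.0080 = 0.278
  n-pentane: x = 0.068, y = 0.506
  toluene: x = 0.932, y = 0.494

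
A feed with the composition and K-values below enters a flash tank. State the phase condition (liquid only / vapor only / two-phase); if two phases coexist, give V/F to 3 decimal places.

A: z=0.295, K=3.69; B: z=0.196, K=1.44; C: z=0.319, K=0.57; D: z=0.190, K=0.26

two-phase, V/F = 0.515

ΣzᵢKᵢ = 1.602; Σzᵢ/Kᵢ = 1.506.
Both exceed 1, so a two-phase solution exists.
Material balance + equilibrium reduce to Σ zᵢ(Kᵢ−1)/(1+ψ(Kᵢ−1)) = 0.
Newton–Raphson from ψ = 0.68:
  ψ = 0.680: g = -0.1300, g' = -0.829 → ψ = 0.523
  ψ = 0.523: g = -0.0066, g' = -0.769 → ψ = 0.515
Converged at ψ = 0.515.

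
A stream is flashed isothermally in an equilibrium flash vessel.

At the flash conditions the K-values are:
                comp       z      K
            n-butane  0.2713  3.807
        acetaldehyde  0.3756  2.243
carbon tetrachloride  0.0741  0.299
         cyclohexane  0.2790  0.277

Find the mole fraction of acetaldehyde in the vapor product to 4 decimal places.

Rachford–Rice: g(V/F) = Σ zᵢ(Kᵢ−1)/(1+V/F(Kᵢ−1)) = 0.
Check two-phase: ΣzᵢKᵢ = 1.9747 > 1 and Σzᵢ/Kᵢ = 1.4938 > 1, so g(0) = 0.9747 > 0 and g(1) = -0.4938 < 0.
Iterate (Newton) starting at V/F = 0.52:
  V/F = 0.5200: g = 0.18821, g' = -1.0321 → V/F = 0.7024
  V/F = 0.7024: g = -0.00661, g' = -1.1508 → V/F = 0.6966
Converged at V/F = 0.6966.
Compositions from xᵢ = zᵢ/(1+V/F(Kᵢ−1)), yᵢ = Kᵢxᵢ:
  n-butane: x = 0.0918, y = 0.3495
  acetaldehyde: x = 0.2013, y = 0.4515
  carbon tetrachloride: x = 0.1448, y = 0.0433
  cyclohexane: x = 0.5621, y = 0.1557

y_acetaldehyde = 0.4515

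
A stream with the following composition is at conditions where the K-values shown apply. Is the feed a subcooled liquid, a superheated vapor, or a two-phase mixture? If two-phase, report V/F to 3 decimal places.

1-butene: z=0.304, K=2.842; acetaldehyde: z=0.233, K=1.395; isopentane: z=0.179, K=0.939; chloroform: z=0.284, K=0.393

two-phase, V/F = 0.710

ΣzᵢKᵢ = 1.469; Σzᵢ/Kᵢ = 1.187.
Both exceed 1, so a two-phase solution exists.
Let ψ = V/F and solve Σ zᵢ(Kᵢ−1)/(1+ψ(Kᵢ−1)) = 0.
Newton–Raphson from ψ = 0.5:
  ψ = 0.500: g = 0.1096, g' = -0.521 → ψ = 0.710
Converged at ψ = 0.710.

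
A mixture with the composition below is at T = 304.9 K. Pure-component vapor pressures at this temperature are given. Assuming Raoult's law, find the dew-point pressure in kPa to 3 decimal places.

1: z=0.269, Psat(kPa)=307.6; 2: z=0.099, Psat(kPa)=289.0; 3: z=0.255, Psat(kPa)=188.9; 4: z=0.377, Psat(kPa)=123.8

At the dew point ψ → 1, so Σzᵢ/Kᵢ = 1 with Kᵢ = Pᵢˢᵃᵗ/P ⇒ 1/P = Σzᵢ/Pᵢˢᵃᵗ.
1/P = 0.269/307.6 + 0.099/289.0 + 0.255/188.9 + 0.377/123.8 = 0.005612 ⇒ P = 178.182 kPa

Pdew = 178.182 kPa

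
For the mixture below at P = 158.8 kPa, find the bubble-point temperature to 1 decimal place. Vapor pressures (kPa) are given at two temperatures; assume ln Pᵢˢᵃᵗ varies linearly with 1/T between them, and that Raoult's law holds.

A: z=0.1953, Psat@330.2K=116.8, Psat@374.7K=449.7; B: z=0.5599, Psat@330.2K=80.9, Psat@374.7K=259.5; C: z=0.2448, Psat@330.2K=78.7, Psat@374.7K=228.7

Bubble-point temperature: ΣzᵢPᵢˢᵃᵗ(T) = P. Interpolate ln Pᵢˢᵃᵗ = aᵢ + bᵢ/T.
  T = 330.2 K: ΣzᵢPᵢˢᵃᵗ = 87.37 kPa
  T = 374.7 K: ΣzᵢPᵢˢᵃᵗ = 289.11 kPa
  T = 352.4 K: ΣzᵢPᵢˢᵃᵗ = 164.62 kPa
  T = 341.3 K: ΣzᵢPᵢˢᵃᵗ = 121.13 kPa
  T = 346.9 K: ΣzᵢPᵢˢᵃᵗ = 141.74 kPa
  T = 349.6 K: ΣzᵢPᵢˢᵃᵗ = 152.63 kPa
  T = 351.0 K: ΣzᵢPᵢˢᵃᵗ = 158.53 kPa
Interpolating between 351.0 K and 352.4 K gives T ≈ 351.1 K.

T = 351.1 K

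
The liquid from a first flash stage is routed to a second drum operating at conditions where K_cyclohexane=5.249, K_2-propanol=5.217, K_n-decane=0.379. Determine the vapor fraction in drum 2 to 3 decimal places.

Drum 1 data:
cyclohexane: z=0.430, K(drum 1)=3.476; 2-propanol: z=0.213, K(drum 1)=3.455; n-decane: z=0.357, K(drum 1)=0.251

V/F (drum 2) = 0.194

Drum 1:
Let ψ₁ = V/F and solve Σ zᵢ(Kᵢ−1)/(1+ψ₁(Kᵢ−1)) = 0.
g(0) = ΣzᵢKᵢ − 1 = 1.320 and g(1) = 1 − Σzᵢ/Kᵢ = -0.608, so a root lies in (0, 1).
Newton iteration, ψ₁⁰ = 0.5:
  ψ₁ = 0.500: g = 0.2830, g' = -1.297 → ψ₁ = 0.718
  ψ₁ = 0.718: g = -0.0062, g' = -1.448 → ψ₁ = 0.714
Converged at ψ₁ = 0.714.
Drum-1 compositions:
  cyclohexane: x = 0.155, y = 0.540
  2-propanol: x = 0.077, y = 0.267
  n-decane: x = 0.767, y = 0.193
Drum-2 feed = drum-1 liquid: z₂ = (0.1554, 0.0774, 0.7672).
Drum 2:
Rachford–Rice: g(ψ₂) = Σ zᵢ(Kᵢ−1)/(1+ψ₂(Kᵢ−1)) = 0.
Feasibility: ΣzᵢKᵢ = 1.510, Σzᵢ/Kᵢ = 2.069 — both > 1, two phases present.
Newton–Raphson from ψ₂ = 0.5:
  ψ₂ = 0.500: g = -0.3748, g' = -1.052 → ψ₂ = 0.144
  ψ₂ = 0.144: g = 0.0897, g' = -1.971 → ψ₂ = 0.189
  ψ₂ = 0.189: g = 0.0073, g' = -1.667 → ψ₂ = 0.194
Converged at ψ₂ = 0.194.
  cyclohexane: x = 0.085, y = 0.447
  2-propanol: x = 0.043, y = 0.222
  n-decane: x = 0.872, y = 0.331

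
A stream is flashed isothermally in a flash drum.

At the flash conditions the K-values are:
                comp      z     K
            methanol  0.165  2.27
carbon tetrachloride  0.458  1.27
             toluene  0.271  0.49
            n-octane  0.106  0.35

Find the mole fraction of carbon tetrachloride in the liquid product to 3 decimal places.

Rachford–Rice: g(ψ) = Σ zᵢ(Kᵢ−1)/(1+ψ(Kᵢ−1)) = 0.
Check two-phase: ΣzᵢKᵢ = 1.126 > 1 and Σzᵢ/Kᵢ = 1.289 > 1, so g(0) = 0.126 > 0 and g(1) = -0.289 < 0.
Newton–Raphson from ψ = 0.5:
  ψ = 0.500: g = -0.0505, g' = -0.351 → ψ = 0.356
  ψ = 0.356: g = -0.0014, g' = -0.335 → ψ = 0.352
Converged at ψ = 0.352.
Compositions from xᵢ = zᵢ/(1+ψ(Kᵢ−1)), yᵢ = Kᵢxᵢ:
  methanol: x = 0.114, y = 0.259
  carbon tetrachloride: x = 0.418, y = 0.531
  toluene: x = 0.330, y = 0.162
  n-octane: x = 0.137, y = 0.048

x_carbon tetrachloride = 0.418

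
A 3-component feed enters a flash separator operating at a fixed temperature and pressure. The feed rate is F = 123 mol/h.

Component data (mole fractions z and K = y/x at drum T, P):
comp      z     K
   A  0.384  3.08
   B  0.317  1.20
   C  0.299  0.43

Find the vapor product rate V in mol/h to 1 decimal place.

V = 107.1 mol/h

Material balance + equilibrium reduce to Σ zᵢ(Kᵢ−1)/(1+β(Kᵢ−1)) = 0.
g(0) = ΣzᵢKᵢ − 1 = 0.692 and g(1) = 1 − Σzᵢ/Kᵢ = -0.084, so a root lies in (0, 1).
Iterate (Newton) starting at β = 0.5:
  β = 0.500: g = 0.2108, g' = -0.600 → β = 0.852
  β = 0.852: g = 0.0112, g' = -0.592 → β = 0.870
Converged at β = 0.870.
Then V = β·F = 0.8703·123 = 107.1 mol/h and L = F − V = 15.9 mol/h.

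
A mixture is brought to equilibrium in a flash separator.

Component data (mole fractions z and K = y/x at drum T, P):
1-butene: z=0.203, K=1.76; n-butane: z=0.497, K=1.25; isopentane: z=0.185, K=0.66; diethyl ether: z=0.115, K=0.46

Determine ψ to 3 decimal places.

ψ = 0.818

Material balance + equilibrium reduce to Σ zᵢ(Kᵢ−1)/(1+ψ(Kᵢ−1)) = 0.
g(0) = ΣzᵢKᵢ − 1 = 0.154 and g(1) = 1 − Σzᵢ/Kᵢ = -0.043, so a root lies in (0, 1).
Iterate (Newton) starting at ψ = 0.49:
  ψ = 0.490: g = 0.0632, g' = -0.180 → ψ = 0.842
  ψ = 0.842: g = -0.0052, g' = -0.219 → ψ = 0.818
Converged at ψ = 0.818.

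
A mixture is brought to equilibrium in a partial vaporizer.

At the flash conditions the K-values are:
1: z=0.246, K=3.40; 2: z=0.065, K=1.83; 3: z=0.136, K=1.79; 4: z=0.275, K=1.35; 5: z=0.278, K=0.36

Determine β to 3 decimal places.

β = 0.815

Newton–Raphson from β = 0.38:
  β = 0.380: g = 0.2823, g' = -0.689 → β = 0.790
  β = 0.790: g = 0.0182, g' = -0.704 → β = 0.816
  β = 0.816: g = -0.0003, g' = -0.728 → β = 0.815
Converged at β = 0.815.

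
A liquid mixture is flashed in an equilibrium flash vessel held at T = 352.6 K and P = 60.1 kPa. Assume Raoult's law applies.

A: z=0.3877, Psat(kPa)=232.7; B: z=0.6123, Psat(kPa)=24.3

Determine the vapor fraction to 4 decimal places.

ψ = 0.4377

Raoult's law: Kᵢ = Pᵢˢᵃᵗ/P = Pᵢˢᵃᵗ/60.1.
  K_A = 232.7/60.1 = 3.871880, K_B = 24.3/60.1 = 0.404326
Newton–Raphson from ψ = 0.53:
  ψ = 0.5300: g = -0.09154, g' = -0.9667 → ψ = 0.4353
  ψ = 0.4353: g = 0.00241, g' = -1.0275 → ψ = 0.4377
Converged at ψ = 0.4377.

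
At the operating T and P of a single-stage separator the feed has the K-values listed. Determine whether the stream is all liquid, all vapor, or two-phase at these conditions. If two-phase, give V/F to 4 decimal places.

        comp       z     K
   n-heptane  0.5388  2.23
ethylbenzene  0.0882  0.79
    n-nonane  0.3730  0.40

ΣzᵢKᵢ = 1.4204; Σzᵢ/Kᵢ = 1.2858.
Both exceed 1, so a two-phase solution exists.
Material balance + equilibrium reduce to Σ zᵢ(Kᵢ−1)/(1+ψ(Kᵢ−1)) = 0.
Iterate (Newton) starting at ψ = 0.5:
  ψ = 0.5000: g = 0.06995, g' = -0.5914 → ψ = 0.6183
  ψ = 0.6183: g = -0.00062, g' = -0.6075 → ψ = 0.6172
Converged at ψ = 0.6172.

two-phase, V/F = 0.6172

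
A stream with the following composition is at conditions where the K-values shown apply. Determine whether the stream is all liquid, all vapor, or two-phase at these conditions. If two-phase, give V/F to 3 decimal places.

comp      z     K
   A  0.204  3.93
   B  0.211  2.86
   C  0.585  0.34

ΣzᵢKᵢ = 1.604; Σzᵢ/Kᵢ = 1.846.
Both exceed 1, so a two-phase solution exists.
Let ψ = V/F and solve Σ zᵢ(Kᵢ−1)/(1+ψ(Kᵢ−1)) = 0.
Iterate (Newton) starting at ψ = 0.5:
  ψ = 0.500: g = -0.1304, g' = -1.052 → ψ = 0.376
  ψ = 0.376: g = 0.0018, g' = -1.100 → ψ = 0.378
Converged at ψ = 0.378.

two-phase, V/F = 0.378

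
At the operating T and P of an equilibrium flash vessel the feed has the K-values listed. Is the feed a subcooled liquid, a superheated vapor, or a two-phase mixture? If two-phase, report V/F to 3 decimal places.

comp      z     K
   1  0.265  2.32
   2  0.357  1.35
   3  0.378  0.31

two-phase, V/F = 0.362

ΣzᵢKᵢ = 1.214; Σzᵢ/Kᵢ = 1.598.
Both exceed 1, so a two-phase solution exists.
Iterate (Newton) starting at ψ = 0.5:
  ψ = 0.500: g = -0.0811, g' = -0.619 → ψ = 0.369
  ψ = 0.369: g = -0.0039, g' = -0.567 → ψ = 0.362
Converged at ψ = 0.362.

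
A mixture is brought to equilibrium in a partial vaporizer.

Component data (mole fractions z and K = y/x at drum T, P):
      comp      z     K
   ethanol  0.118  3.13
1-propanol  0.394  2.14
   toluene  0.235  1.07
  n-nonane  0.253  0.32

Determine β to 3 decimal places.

β = 0.755

Iterate (Newton) starting at β = 0.48:
  β = 0.480: g = 0.1751, g' = -0.604 → β = 0.770
  β = 0.770: g = -0.0111, g' = -0.739 → β = 0.755
Converged at β = 0.755.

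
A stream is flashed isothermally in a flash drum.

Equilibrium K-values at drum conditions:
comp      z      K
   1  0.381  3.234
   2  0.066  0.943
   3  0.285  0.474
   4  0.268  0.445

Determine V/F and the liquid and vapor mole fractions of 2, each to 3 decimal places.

Rachford–Rice: g(V/F) = Σ zᵢ(Kᵢ−1)/(1+V/F(Kᵢ−1)) = 0.
Check two-phase: ΣzᵢKᵢ = 1.549 > 1 and Σzᵢ/Kᵢ = 1.391 > 1, so g(0) = 0.549 > 0 and g(1) = -0.391 < 0.
Iterate (Newton) starting at V/F = 0.56:
  V/F = 0.560: g = -0.0541, g' = -0.708 → V/F = 0.484
  V/F = 0.484: g = 0.0009, g' = -0.736 → V/F = 0.485
Converged at V/F = 0.485.
Compositions from xᵢ = zᵢ/(1+V/F(Kᵢ−1)), yᵢ = Kᵢxᵢ:
  1: x = 0.183, y = 0.591
  2: x = 0.068, y = 0.064
  3: x = 0.383, y = 0.181
  4: x = 0.367, y = 0.163

V/F = 0.485, x_2 = 0.068, y_2 = 0.064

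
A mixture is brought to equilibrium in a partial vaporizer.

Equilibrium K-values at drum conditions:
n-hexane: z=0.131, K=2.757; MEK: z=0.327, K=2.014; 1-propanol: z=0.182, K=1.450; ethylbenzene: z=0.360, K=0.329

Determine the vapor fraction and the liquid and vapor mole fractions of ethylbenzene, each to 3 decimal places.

ψ = 0.569, x_ethylbenzene = 0.582, y_ethylbenzene = 0.192

Iterate (Newton) starting at ψ = 0.5:
  ψ = 0.500: g = 0.0459, g' = -0.654 → ψ = 0.570
  ψ = 0.570: g = -0.0010, g' = -0.684 → ψ = 0.569
Converged at ψ = 0.569.
Compositions from xᵢ = zᵢ/(1+ψ(Kᵢ−1)), yᵢ = Kᵢxᵢ:
  n-hexane: x = 0.066, y = 0.181
  MEK: x = 0.207, y = 0.418
  1-propanol: x = 0.145, y = 0.210
  ethylbenzene: x = 0.582, y = 0.192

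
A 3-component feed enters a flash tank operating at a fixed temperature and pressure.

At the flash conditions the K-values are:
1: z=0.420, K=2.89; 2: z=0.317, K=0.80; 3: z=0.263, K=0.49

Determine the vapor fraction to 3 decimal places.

Material balance + equilibrium reduce to Σ zᵢ(Kᵢ−1)/(1+ψ(Kᵢ−1)) = 0.
g(0) = ΣzᵢKᵢ − 1 = 0.596 and g(1) = 1 − Σzᵢ/Kᵢ = -0.078, so a root lies in (0, 1).
Newton iteration, ψ⁰ = 0.54:
  ψ = 0.540: g = 0.1367, g' = -0.514 → ψ = 0.806
  ψ = 0.806: g = 0.0112, g' = -0.451 → ψ = 0.831
Converged at ψ = 0.831.

ψ = 0.831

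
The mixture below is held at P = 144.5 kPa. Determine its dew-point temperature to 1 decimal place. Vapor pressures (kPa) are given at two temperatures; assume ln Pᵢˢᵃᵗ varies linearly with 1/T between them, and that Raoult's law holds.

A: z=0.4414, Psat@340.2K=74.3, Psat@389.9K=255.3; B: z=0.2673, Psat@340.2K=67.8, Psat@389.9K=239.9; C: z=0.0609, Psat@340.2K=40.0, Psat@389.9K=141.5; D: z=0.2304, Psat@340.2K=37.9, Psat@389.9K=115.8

T = 377.3 K

Dew-point temperature: Σzᵢ·P/Pᵢˢᵃᵗ(T) = 1. Interpolate ln Pᵢˢᵃᵗ = aᵢ + bᵢ/T.
  T = 340.2 K: ΣzᵢP/Pᵢˢᵃᵗ = 2.5266
  T = 389.9 K: ΣzᵢP/Pᵢˢᵃᵗ = 0.7605
  T = 365.0 K: ΣzᵢP/Pᵢˢᵃᵗ = 1.3316
  T = 377.4 K: ΣzᵢP/Pᵢˢᵃᵗ = 0.9981
  T = 371.2 K: ΣzᵢP/Pᵢˢᵃᵗ = 1.1500
  T = 374.3 K: ΣzᵢP/Pᵢˢᵃᵗ = 1.0707
  T = 375.9 K: ΣzᵢP/Pᵢˢᵃᵗ = 1.0325
Interpolating between 375.9 K and 377.4 K gives T ≈ 377.3 K.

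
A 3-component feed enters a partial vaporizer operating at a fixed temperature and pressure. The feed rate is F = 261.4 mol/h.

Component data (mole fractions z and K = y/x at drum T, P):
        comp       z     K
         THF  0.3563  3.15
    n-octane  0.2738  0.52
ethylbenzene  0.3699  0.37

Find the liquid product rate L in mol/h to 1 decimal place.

Rachford–Rice: g(ψ) = Σ zᵢ(Kᵢ−1)/(1+ψ(Kᵢ−1)) = 0.
Check two-phase: ΣzᵢKᵢ = 1.4016 > 1 and Σzᵢ/Kᵢ = 1.6394 > 1, so g(0) = 0.4016 > 0 and g(1) = -0.6394 < 0.
Newton iteration, ψ⁰ = 0.48:
  ψ = 0.4800: g = -0.12783, g' = -0.8071 → ψ = 0.3216
  ψ = 0.3216: g = 0.00522, g' = -0.8948 → ψ = 0.3274
  ψ = 0.3274: g = 0.00002, g' = -0.8891 → ψ = 0.3275
Converged at ψ = 0.3275.
Then V = ψ·F = 0.3275·261.4 = 85.6 mol/h and L = F − V = 175.8 mol/h.

L = 175.8 mol/h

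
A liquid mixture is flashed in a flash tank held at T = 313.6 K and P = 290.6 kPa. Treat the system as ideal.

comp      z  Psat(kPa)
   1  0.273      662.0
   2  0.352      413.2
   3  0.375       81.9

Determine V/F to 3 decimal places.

V/F = 0.368

Raoult's law: Kᵢ = Pᵢˢᵃᵗ/P = Pᵢˢᵃᵗ/290.6.
  K_1 = 662.0/290.6 = 2.27805, K_2 = 413.2/290.6 = 1.42189, K_3 = 81.9/290.6 = 0.28183
Material balance + equilibrium reduce to Σ zᵢ(Kᵢ−1)/(1+V/F(Kᵢ−1)) = 0.
g(0) = ΣzᵢKᵢ − 1 = 0.228 and g(1) = 1 − Σzᵢ/Kᵢ = -0.698, so a root lies in (0, 1).
Newton iteration, V/F⁰ = 0.5:
  V/F = 0.500: g = -0.0847, g' = -0.680 → V/F = 0.375
  V/F = 0.375: g = -0.0047, g' = -0.613 → V/F = 0.368
Converged at V/F = 0.368.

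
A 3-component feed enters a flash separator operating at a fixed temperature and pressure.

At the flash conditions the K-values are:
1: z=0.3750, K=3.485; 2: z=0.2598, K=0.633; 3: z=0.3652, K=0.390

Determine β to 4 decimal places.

β = 0.4729

Newton–Raphson from β = 0.34:
  β = 0.3400: g = 0.11510, g' = -0.9424 → β = 0.4621
  β = 0.4621: g = 0.00870, g' = -0.8160 → β = 0.4728
  β = 0.4728: g = 0.00004, g' = -0.8091 → β = 0.4729
Converged at β = 0.4729.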